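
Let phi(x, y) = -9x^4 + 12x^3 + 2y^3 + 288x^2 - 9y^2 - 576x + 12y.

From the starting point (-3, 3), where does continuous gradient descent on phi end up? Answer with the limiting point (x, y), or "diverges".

(1, 2)

phi is separable, so gradient descent decouples: x follows -∂phi/∂x, y follows -∂phi/∂y.
∂phi/∂x = -36(x - 4)(x - 1)(x + 4); at x=-3 this is -1008, so x increases.
∂phi/∂y = 6(y - 2)(y - 1); at y=3 this is 12, so y decreases.
x converges to its nearest critical value 1 (a local min of the x-part); y converges to 2. The iterate converges to (1, 2).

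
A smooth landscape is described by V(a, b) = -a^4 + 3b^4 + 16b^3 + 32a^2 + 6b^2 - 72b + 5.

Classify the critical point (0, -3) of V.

local minimum

The mixed partial ∂²V/∂a∂b is 0, so the Hessian at any point is diag(V_aa, V_bb) = diag(4(-3a^2 + 16), 12(3b^2 + 8b + 1)).
At (0, -3): H = diag(64, 48).
Both eigenvalues are positive, so H is positive definite: a local minimum.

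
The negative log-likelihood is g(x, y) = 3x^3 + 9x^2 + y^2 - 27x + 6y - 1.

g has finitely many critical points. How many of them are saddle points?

1

g separates as a function of x plus a function of y, so ∇g=0 decouples.
∂g/∂x = 9(x - 1)(x + 3) = 0 at x ∈ {-3, 1}; ∂g/∂y = 2(y + 3) = 0 at y ∈ {-3}.
The Hessian is diagonal: diag(g_xx, g_yy). Second derivatives: g_xx(-3)=-36, g_xx(1)=36; g_yy(-3)=2.
Saddle points occur where the two diagonal entries have opposite signs: (-3, -3). Count: 1.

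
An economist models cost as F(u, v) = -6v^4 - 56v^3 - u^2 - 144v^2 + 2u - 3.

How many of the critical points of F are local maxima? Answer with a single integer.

F separates as a function of u plus a function of v, so ∇F=0 decouples.
∂F/∂u = -2(u - 1) = 0 at u ∈ {1}; ∂F/∂v = -24v(v + 3)(v + 4) = 0 at v ∈ {-4, -3, 0}.
The Hessian is diagonal: diag(F_uu, F_vv). Second derivatives: F_uu(1)=-2; F_vv(-4)=-96, F_vv(-3)=72, F_vv(0)=-288.
Local maxima occur where both diagonal entries negative: (1, -4), (1, 0). Count: 2.

2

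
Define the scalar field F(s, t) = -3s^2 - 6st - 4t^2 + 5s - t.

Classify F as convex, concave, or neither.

concave

F is quadratic, so its Hessian is the constant matrix H = [[-6, -6], [-6, -8]].
det(H) = 12, tr(H) = -14.
det(H) > 0 and tr(H) < 0, so H is negative definite everywhere: concave.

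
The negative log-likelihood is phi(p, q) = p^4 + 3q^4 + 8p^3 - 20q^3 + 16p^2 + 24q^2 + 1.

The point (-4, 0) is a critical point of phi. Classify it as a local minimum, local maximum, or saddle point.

The mixed partial ∂²phi/∂p∂q is 0, so the Hessian at any point is diag(phi_pp, phi_qq) = diag(4(3p^2 + 12p + 8), 12(3q^2 - 10q + 4)).
At (-4, 0): H = diag(32, 48).
Both eigenvalues are positive, so H is positive definite: a local minimum.

local minimum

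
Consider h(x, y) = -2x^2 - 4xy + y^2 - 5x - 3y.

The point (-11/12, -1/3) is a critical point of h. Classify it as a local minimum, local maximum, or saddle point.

saddle point

The Hessian of h is constant: H = [[-4, -4], [-4, 2]].
det(H) = (-4)·2 − (-4)² = -24.
Since det(H) < 0, H is indefinite and the critical point is a saddle point.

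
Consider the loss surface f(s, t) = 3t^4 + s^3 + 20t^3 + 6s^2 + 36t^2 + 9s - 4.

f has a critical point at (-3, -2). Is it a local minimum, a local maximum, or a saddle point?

local maximum

The mixed partial ∂²f/∂s∂t is 0, so the Hessian at any point is diag(f_ss, f_tt) = diag(6(s + 2), 12(3t^2 + 10t + 6)).
At (-3, -2): H = diag(-6, -24).
Both eigenvalues are negative, so H is negative definite: a local maximum.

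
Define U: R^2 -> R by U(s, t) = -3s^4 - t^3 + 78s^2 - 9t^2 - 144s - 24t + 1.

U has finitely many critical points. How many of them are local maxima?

2

U separates as a function of s plus a function of t, so ∇U=0 decouples.
∂U/∂s = -12(s - 3)(s - 1)(s + 4) = 0 at s ∈ {-4, 1, 3}; ∂U/∂t = -3(t + 2)(t + 4) = 0 at t ∈ {-4, -2}.
The Hessian is diagonal: diag(U_ss, U_tt). Second derivatives: U_ss(-4)=-420, U_ss(1)=120, U_ss(3)=-168; U_tt(-4)=6, U_tt(-2)=-6.
Local maxima occur where both diagonal entries negative: (-4, -2), (3, -2). Count: 2.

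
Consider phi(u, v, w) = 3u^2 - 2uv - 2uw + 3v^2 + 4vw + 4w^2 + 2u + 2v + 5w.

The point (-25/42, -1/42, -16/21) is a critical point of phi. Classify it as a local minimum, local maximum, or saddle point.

The Hessian is constant: H = [[6, -2, -2], [-2, 6, 4], [-2, 4, 8]].
Leading principal minors: Δ₁ = 6, Δ₂ = 32, Δ₃ = 168.
All leading minors are positive, so H is positive definite: a local minimum.

local minimum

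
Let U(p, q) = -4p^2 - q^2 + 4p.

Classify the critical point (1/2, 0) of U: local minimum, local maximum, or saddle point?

The Hessian of U is constant: H = [[-8, 0], [0, -2]].
det(H) = (-8)·(-2) − 0² = 16.
det(H) > 0 and tr(H) = -10 < 0, so H is negative definite and the point is a local maximum.

local maximum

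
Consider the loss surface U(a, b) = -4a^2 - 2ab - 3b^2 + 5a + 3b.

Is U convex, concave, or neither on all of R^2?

U is quadratic, so its Hessian is the constant matrix H = [[-8, -2], [-2, -6]].
det(H) = 44, tr(H) = -14.
det(H) > 0 and tr(H) < 0, so H is negative definite everywhere: concave.

concave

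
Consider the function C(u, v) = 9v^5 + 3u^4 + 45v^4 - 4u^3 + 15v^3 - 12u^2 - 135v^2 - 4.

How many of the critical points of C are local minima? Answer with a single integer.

4

C separates as a function of u plus a function of v, so ∇C=0 decouples.
∂C/∂u = 12u(u - 2)(u + 1) = 0 at u ∈ {-1, 0, 2}; ∂C/∂v = 45v(v - 1)(v + 2)(v + 3) = 0 at v ∈ {-3, -2, 0, 1}.
The Hessian is diagonal: diag(C_uu, C_vv). Second derivatives: C_uu(-1)=36, C_uu(0)=-24, C_uu(2)=72; C_vv(-3)=-540, C_vv(-2)=270, C_vv(0)=-270, C_vv(1)=540.
Local minima occur where both diagonal entries positive: (-1, -2), (-1, 1), (2, -2), (2, 1). Count: 4.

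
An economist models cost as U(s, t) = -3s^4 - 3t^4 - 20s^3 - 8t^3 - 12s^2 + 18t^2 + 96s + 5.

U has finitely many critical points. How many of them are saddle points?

4

U separates as a function of s plus a function of t, so ∇U=0 decouples.
∂U/∂s = -12(s - 1)(s + 2)(s + 4) = 0 at s ∈ {-4, -2, 1}; ∂U/∂t = -12t(t - 1)(t + 3) = 0 at t ∈ {-3, 0, 1}.
The Hessian is diagonal: diag(U_ss, U_tt). Second derivatives: U_ss(-4)=-120, U_ss(-2)=72, U_ss(1)=-180; U_tt(-3)=-144, U_tt(0)=36, U_tt(1)=-48.
Saddle points occur where the two diagonal entries have opposite signs: (-4, 0), (-2, -3), (-2, 1), (1, 0). Count: 4.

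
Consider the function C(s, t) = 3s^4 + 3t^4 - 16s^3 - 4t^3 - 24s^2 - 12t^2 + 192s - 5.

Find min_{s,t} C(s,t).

C(s,t) separates as P(s) + Q(t) − 5, so its minimum is min P + min Q − 5.
P'(s) = 12(s - 4)(s - 2)(s + 2) vanishes at s ∈ {-2, 2, 4}; Q'(t) = 12t(t - 2)(t + 1) vanishes at t ∈ {-1, 0, 2}.
Local minima of P (where P''>0): P(-2)=-304, P(4)=128. Local minima of Q: Q(-1)=-5, Q(2)=-32.
So the global minimum of C is P(-2) + Q(2) − 5 = -304 − 32 − 5 = -341, attained at (-2, 2).

-341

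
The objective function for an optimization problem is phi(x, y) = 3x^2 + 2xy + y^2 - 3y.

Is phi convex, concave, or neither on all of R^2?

phi is quadratic, so its Hessian is the constant matrix H = [[6, 2], [2, 2]].
det(H) = 8, tr(H) = 8.
det(H) > 0 and tr(H) > 0, so H is positive definite everywhere: convex.

convex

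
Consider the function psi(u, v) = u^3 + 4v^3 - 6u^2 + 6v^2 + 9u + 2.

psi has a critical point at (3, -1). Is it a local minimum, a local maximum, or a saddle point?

saddle point

The mixed partial ∂²psi/∂u∂v is 0, so the Hessian at any point is diag(psi_uu, psi_vv) = diag(6(u - 2), 12(2v + 1)).
At (3, -1): H = diag(6, -12).
The eigenvalues have opposite signs, so H is indefinite: a saddle point.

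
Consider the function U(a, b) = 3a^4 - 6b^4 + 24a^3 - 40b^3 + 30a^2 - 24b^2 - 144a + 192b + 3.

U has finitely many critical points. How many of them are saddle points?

5

U separates as a function of a plus a function of b, so ∇U=0 decouples.
∂U/∂a = 12(a - 1)(a + 3)(a + 4) = 0 at a ∈ {-4, -3, 1}; ∂U/∂b = -24(b - 1)(b + 2)(b + 4) = 0 at b ∈ {-4, -2, 1}.
The Hessian is diagonal: diag(U_aa, U_bb). Second derivatives: U_aa(-4)=60, U_aa(-3)=-48, U_aa(1)=240; U_bb(-4)=-240, U_bb(-2)=144, U_bb(1)=-360.
Saddle points occur where the two diagonal entries have opposite signs: (-4, -4), (-4, 1), (-3, -2), (1, -4), (1, 1). Count: 5.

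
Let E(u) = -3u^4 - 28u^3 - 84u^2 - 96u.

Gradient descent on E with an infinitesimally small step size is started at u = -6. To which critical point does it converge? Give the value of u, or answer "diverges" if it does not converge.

diverges

E'(u) = -12(u + 1)(u + 2)(u + 4), so E'(-6) = 480.
Gradient descent moves in the -E' direction, i.e. u is decreasing.
There is no critical point below u=-6, and E' keeps the same sign, so the iterate runs off to −∞.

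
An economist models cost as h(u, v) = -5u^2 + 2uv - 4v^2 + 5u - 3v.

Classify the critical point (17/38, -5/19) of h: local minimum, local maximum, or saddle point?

local maximum

The Hessian of h is constant: H = [[-10, 2], [2, -8]].
det(H) = (-10)·(-8) − 2² = 76.
det(H) > 0 and tr(H) = -18 < 0, so H is negative definite and the point is a local maximum.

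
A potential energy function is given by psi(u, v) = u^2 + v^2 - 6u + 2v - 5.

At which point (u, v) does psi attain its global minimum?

(3, -1)

psi(u,v) separates as P(u) + Q(v) − 5, so its minimum is min P + min Q − 5.
P'(u) = 2u - 6 vanishes at u ∈ {3}; Q'(v) = 2v + 2 vanishes at v ∈ {-1}.
Local minima of P (where P''>0): P(3)=-9. Local minima of Q: Q(-1)=-1.
So the global minimum of psi is P(3) + Q(-1) − 5 = -9 − 1 − 5 = -15, attained at (3, -1).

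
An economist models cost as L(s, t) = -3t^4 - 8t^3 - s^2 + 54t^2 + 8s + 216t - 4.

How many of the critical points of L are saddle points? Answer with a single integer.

1

L separates as a function of s plus a function of t, so ∇L=0 decouples.
∂L/∂s = -2(s - 4) = 0 at s ∈ {4}; ∂L/∂t = -12(t - 3)(t + 2)(t + 3) = 0 at t ∈ {-3, -2, 3}.
The Hessian is diagonal: diag(L_ss, L_tt). Second derivatives: L_ss(4)=-2; L_tt(-3)=-72, L_tt(-2)=60, L_tt(3)=-360.
Saddle points occur where the two diagonal entries have opposite signs: (4, -2). Count: 1.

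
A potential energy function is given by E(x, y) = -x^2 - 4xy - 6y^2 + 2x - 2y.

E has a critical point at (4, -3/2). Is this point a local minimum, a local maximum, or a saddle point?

local maximum

The Hessian of E is constant: H = [[-2, -4], [-4, -12]].
det(H) = (-2)·(-12) − (-4)² = 8.
det(H) > 0 and tr(H) = -14 < 0, so H is negative definite and the point is a local maximum.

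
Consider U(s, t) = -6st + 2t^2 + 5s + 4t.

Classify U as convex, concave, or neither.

neither

U is quadratic, so its Hessian is the constant matrix H = [[0, -6], [-6, 4]].
det(H) = -36, tr(H) = 4.
det(H) < 0, so H is indefinite: neither convex nor concave.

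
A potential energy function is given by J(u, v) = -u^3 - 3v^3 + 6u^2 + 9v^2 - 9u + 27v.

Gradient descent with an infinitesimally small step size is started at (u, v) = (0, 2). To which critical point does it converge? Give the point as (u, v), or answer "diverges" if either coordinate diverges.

J is separable, so gradient descent decouples: u follows -∂J/∂u, v follows -∂J/∂v.
∂J/∂u = -3(u - 3)(u - 1); at u=0 this is -9, so u increases.
∂J/∂v = -9(v - 3)(v + 1); at v=2 this is 27, so v decreases.
u converges to its nearest critical value 1 (a local min of the u-part); v converges to -1. The iterate converges to (1, -1).

(1, -1)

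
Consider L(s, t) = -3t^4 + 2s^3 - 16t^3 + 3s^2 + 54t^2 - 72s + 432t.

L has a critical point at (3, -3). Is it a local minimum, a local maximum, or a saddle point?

local minimum

The mixed partial ∂²L/∂s∂t is 0, so the Hessian at any point is diag(L_ss, L_tt) = diag(6(2s + 1), 12(-3t^2 - 8t + 9)).
At (3, -3): H = diag(42, 72).
Both eigenvalues are positive, so H is positive definite: a local minimum.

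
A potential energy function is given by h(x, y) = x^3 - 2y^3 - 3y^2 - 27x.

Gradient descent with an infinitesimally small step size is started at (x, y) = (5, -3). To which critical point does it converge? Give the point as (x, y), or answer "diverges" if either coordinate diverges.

h is separable, so gradient descent decouples: x follows -∂h/∂x, y follows -∂h/∂y.
∂h/∂x = 3(x - 3)(x + 3); at x=5 this is 48, so x decreases.
∂h/∂y = -6y(y + 1); at y=-3 this is -36, so y increases.
x converges to its nearest critical value 3 (a local min of the x-part); y converges to -1. The iterate converges to (3, -1).

(3, -1)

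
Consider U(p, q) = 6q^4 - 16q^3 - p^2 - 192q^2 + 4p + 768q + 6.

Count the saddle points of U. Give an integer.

2

U separates as a function of p plus a function of q, so ∇U=0 decouples.
∂U/∂p = -2(p - 2) = 0 at p ∈ {2}; ∂U/∂q = 24(q - 4)(q - 2)(q + 4) = 0 at q ∈ {-4, 2, 4}.
The Hessian is diagonal: diag(U_pp, U_qq). Second derivatives: U_pp(2)=-2; U_qq(-4)=1152, U_qq(2)=-288, U_qq(4)=384.
Saddle points occur where the two diagonal entries have opposite signs: (2, -4), (2, 4). Count: 2.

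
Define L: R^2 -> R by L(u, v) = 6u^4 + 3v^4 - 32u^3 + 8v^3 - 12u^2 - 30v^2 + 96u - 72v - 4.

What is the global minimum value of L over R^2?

L(u,v) separates as P(u) + Q(v) − 4, so its minimum is min P + min Q − 4.
P'(u) = 24(u - 4)(u - 1)(u + 1) vanishes at u ∈ {-1, 1, 4}; Q'(v) = 12(v - 2)(v + 1)(v + 3) vanishes at v ∈ {-3, -1, 2}.
Local minima of P (where P''>0): P(-1)=-70, P(4)=-320. Local minima of Q: Q(-3)=-27, Q(2)=-152.
So the global minimum of L is P(4) + Q(2) − 4 = -320 − 152 − 4 = -476, attained at (4, 2).

-476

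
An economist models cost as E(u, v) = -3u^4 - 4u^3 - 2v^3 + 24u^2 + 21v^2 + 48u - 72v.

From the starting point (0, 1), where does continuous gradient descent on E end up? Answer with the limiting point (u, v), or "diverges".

E is separable, so gradient descent decouples: u follows -∂E/∂u, v follows -∂E/∂v.
∂E/∂u = -12(u - 2)(u + 1)(u + 2); at u=0 this is 48, so u decreases.
∂E/∂v = -6(v - 4)(v - 3); at v=1 this is -36, so v increases.
u converges to its nearest critical value -1 (a local min of the u-part); v converges to 3. The iterate converges to (-1, 3).

(-1, 3)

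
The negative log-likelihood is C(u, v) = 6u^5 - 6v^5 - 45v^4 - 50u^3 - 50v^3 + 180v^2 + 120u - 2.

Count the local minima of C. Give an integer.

4

C separates as a function of u plus a function of v, so ∇C=0 decouples.
∂C/∂u = 30(u - 2)(u - 1)(u + 1)(u + 2) = 0 at u ∈ {-2, -1, 1, 2}; ∂C/∂v = -30v(v - 1)(v + 3)(v + 4) = 0 at v ∈ {-4, -3, 0, 1}.
The Hessian is diagonal: diag(C_uu, C_vv). Second derivatives: C_uu(-2)=-360, C_uu(-1)=180, C_uu(1)=-180, C_uu(2)=360; C_vv(-4)=600, C_vv(-3)=-360, C_vv(0)=360, C_vv(1)=-600.
Local minima occur where both diagonal entries positive: (-1, -4), (-1, 0), (2, -4), (2, 0). Count: 4.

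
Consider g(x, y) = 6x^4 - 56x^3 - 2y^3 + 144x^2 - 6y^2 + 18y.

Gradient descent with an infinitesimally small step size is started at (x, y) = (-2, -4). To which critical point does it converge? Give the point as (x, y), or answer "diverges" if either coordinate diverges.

(0, -3)

g is separable, so gradient descent decouples: x follows -∂g/∂x, y follows -∂g/∂y.
∂g/∂x = 24x(x - 4)(x - 3); at x=-2 this is -1440, so x increases.
∂g/∂y = -6(y - 1)(y + 3); at y=-4 this is -30, so y increases.
x converges to its nearest critical value 0 (a local min of the x-part); y converges to -3. The iterate converges to (0, -3).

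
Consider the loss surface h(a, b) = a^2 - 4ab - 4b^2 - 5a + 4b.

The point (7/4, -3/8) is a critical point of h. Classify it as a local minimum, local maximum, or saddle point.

The Hessian of h is constant: H = [[2, -4], [-4, -8]].
det(H) = 2·(-8) − (-4)² = -32.
Since det(H) < 0, H is indefinite and the critical point is a saddle point.

saddle point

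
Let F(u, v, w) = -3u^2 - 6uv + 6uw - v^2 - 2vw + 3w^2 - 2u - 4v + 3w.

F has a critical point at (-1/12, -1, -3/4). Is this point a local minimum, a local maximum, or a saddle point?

The Hessian is constant: H = [[-6, -6, 6], [-6, -2, -2], [6, -2, 6]].
Leading principal minors: Δ₁ = -6, Δ₂ = -24, Δ₃ = 96.
The minors fit neither the all-positive nor the alternating-sign pattern, so H is indefinite: a saddle point.

saddle point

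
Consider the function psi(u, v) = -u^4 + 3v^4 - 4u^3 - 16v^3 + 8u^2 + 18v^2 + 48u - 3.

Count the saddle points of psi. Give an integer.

5

psi separates as a function of u plus a function of v, so ∇psi=0 decouples.
∂psi/∂u = -4(u - 2)(u + 2)(u + 3) = 0 at u ∈ {-3, -2, 2}; ∂psi/∂v = 12v(v - 3)(v - 1) = 0 at v ∈ {0, 1, 3}.
The Hessian is diagonal: diag(psi_uu, psi_vv). Second derivatives: psi_uu(-3)=-20, psi_uu(-2)=16, psi_uu(2)=-80; psi_vv(0)=36, psi_vv(1)=-24, psi_vv(3)=72.
Saddle points occur where the two diagonal entries have opposite signs: (-3, 0), (-3, 3), (-2, 1), (2, 0), (2, 3). Count: 5.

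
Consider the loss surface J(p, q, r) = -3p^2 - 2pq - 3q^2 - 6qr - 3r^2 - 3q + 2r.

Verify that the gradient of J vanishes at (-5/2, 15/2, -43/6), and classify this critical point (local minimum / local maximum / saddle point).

∇J = (-6p - 2q, -2p - 6q - 6r - 3, -6q - 6r + 2); substituting (-5/2, 15/2, -43/6) gives ∇J = (0, 0, 0), so (-5/2, 15/2, -43/6) is indeed a critical point.
The Hessian is constant: H = [[-6, -2, 0], [-2, -6, -6], [0, -6, -6]].
Leading principal minors: Δ₁ = -6, Δ₂ = 32, Δ₃ = 24.
The minors fit neither the all-positive nor the alternating-sign pattern, so H is indefinite: a saddle point.

saddle point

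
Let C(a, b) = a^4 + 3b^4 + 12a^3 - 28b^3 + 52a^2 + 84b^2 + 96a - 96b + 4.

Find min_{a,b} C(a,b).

C(a,b) separates as P(a) + Q(b) + 4, so its minimum is min P + min Q + 4.
P'(a) = 4(a + 2)(a + 3)(a + 4) vanishes at a ∈ {-4, -3, -2}; Q'(b) = 12(b - 4)(b - 2)(b - 1) vanishes at b ∈ {1, 2, 4}.
Local minima of P (where P''>0): P(-4)=-64, P(-2)=-64. Local minima of Q: Q(1)=-37, Q(4)=-64.
So the global minimum of C is P(-4) + Q(4) + 4 = -64 − 64 + 4 = -124, attained at (-4, 4).

-124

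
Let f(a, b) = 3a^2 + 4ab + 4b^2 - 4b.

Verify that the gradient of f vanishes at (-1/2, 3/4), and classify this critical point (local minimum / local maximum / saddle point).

local minimum

∇f = (6a + 4b, 4a + 8b - 4); substituting (-1/2, 3/4) gives ∇f = (0, 0), so (-1/2, 3/4) is indeed a critical point.
The Hessian of f is constant: H = [[6, 4], [4, 8]].
det(H) = 6·8 − 4² = 32.
det(H) > 0 and tr(H) = 14 > 0, so H is positive definite and the point is a local minimum.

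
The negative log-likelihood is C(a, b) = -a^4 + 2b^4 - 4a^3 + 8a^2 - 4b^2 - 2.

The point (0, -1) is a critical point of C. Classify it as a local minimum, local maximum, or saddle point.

local minimum

The mixed partial ∂²C/∂a∂b is 0, so the Hessian at any point is diag(C_aa, C_bb) = diag(4(-3a^2 - 6a + 4), 8(3b^2 - 1)).
At (0, -1): H = diag(16, 16).
Both eigenvalues are positive, so H is positive definite: a local minimum.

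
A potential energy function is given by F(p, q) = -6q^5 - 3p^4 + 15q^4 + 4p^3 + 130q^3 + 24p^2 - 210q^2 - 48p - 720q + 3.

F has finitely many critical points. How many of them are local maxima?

F separates as a function of p plus a function of q, so ∇F=0 decouples.
∂F/∂p = -12(p - 2)(p - 1)(p + 2) = 0 at p ∈ {-2, 1, 2}; ∂F/∂q = -30(q - 4)(q - 2)(q + 1)(q + 3) = 0 at q ∈ {-3, -1, 2, 4}.
The Hessian is diagonal: diag(F_pp, F_qq). Second derivatives: F_pp(-2)=-144, F_pp(1)=36, F_pp(2)=-48; F_qq(-3)=2100, F_qq(-1)=-900, F_qq(2)=900, F_qq(4)=-2100.
Local maxima occur where both diagonal entries negative: (-2, -1), (-2, 4), (2, -1), (2, 4). Count: 4.

4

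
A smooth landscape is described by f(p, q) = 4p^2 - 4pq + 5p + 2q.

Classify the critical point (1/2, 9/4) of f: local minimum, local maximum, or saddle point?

saddle point

The Hessian of f is constant: H = [[8, -4], [-4, 0]].
det(H) = 8·0 − (-4)² = -16.
Since det(H) < 0, H is indefinite and the critical point is a saddle point.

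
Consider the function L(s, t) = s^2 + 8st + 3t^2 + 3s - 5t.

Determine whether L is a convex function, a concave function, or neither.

L is quadratic, so its Hessian is the constant matrix H = [[2, 8], [8, 6]].
det(H) = -52, tr(H) = 8.
det(H) < 0, so H is indefinite: neither convex nor concave.

neither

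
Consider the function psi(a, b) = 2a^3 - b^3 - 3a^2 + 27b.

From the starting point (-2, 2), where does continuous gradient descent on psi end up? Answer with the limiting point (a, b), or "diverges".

psi is separable, so gradient descent decouples: a follows -∂psi/∂a, b follows -∂psi/∂b.
∂psi/∂a = 6a(a - 1); at a=-2 this is 36, so a decreases.
∂psi/∂b = -3(b - 3)(b + 3); at b=2 this is 15, so b decreases.
The a-coordinate has no critical point in that direction and runs off to infinity.

diverges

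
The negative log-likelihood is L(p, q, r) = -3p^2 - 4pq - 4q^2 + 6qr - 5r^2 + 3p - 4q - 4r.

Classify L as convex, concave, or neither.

L is quadratic, so its Hessian is the constant matrix H = [[-6, -4, 0], [-4, -8, 6], [0, 6, -10]].
Leading principal minors: -6, 32, -104.
Signs alternate −, +, − ⇒ H ≺ 0 ⇒ concave.

concave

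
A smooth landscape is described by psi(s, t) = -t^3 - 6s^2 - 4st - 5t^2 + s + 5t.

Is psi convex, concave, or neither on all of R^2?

neither

The term -t^3 is cubic, so the Hessian is not constant.
∂²psi/∂t² = -6t - 10, which takes both signs as t varies (negative for sufficiently large t). A diagonal entry of the Hessian changing sign means the Hessian is neither positive- nor negative-semidefinite on all of R^2.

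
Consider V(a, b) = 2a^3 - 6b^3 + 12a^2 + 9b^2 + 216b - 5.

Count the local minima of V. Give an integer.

1

V separates as a function of a plus a function of b, so ∇V=0 decouples.
∂V/∂a = 6a(a + 4) = 0 at a ∈ {-4, 0}; ∂V/∂b = -18(b - 4)(b + 3) = 0 at b ∈ {-3, 4}.
The Hessian is diagonal: diag(V_aa, V_bb). Second derivatives: V_aa(-4)=-24, V_aa(0)=24; V_bb(-3)=126, V_bb(4)=-126.
Local minima occur where both diagonal entries positive: (0, -3). Count: 1.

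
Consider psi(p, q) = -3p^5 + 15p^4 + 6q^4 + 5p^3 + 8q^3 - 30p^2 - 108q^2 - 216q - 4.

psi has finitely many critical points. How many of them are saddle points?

psi separates as a function of p plus a function of q, so ∇psi=0 decouples.
∂psi/∂p = -15p(p - 4)(p - 1)(p + 1) = 0 at p ∈ {-1, 0, 1, 4}; ∂psi/∂q = 24(q - 3)(q + 1)(q + 3) = 0 at q ∈ {-3, -1, 3}.
The Hessian is diagonal: diag(psi_pp, psi_qq). Second derivatives: psi_pp(-1)=150, psi_pp(0)=-60, psi_pp(1)=90, psi_pp(4)=-900; psi_qq(-3)=288, psi_qq(-1)=-192, psi_qq(3)=576.
Saddle points occur where the two diagonal entries have opposite signs: (-1, -1), (0, -3), (0, 3), (1, -1), (4, -3), (4, 3). Count: 6.

6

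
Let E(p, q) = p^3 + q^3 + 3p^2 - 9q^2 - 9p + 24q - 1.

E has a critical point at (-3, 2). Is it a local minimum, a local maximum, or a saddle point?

local maximum

The mixed partial ∂²E/∂p∂q is 0, so the Hessian at any point is diag(E_pp, E_qq) = diag(6(p + 1), 6(q - 3)).
At (-3, 2): H = diag(-12, -6).
Both eigenvalues are negative, so H is negative definite: a local maximum.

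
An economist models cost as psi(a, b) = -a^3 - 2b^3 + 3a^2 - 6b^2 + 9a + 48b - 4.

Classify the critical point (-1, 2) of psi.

The mixed partial ∂²psi/∂a∂b is 0, so the Hessian at any point is diag(psi_aa, psi_bb) = diag(6(-a + 1), -12(b + 1)).
At (-1, 2): H = diag(12, -36).
The eigenvalues have opposite signs, so H is indefinite: a saddle point.

saddle point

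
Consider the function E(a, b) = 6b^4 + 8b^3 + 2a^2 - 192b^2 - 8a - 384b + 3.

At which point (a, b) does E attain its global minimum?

E(a,b) separates as P(a) + Q(b) + 3, so its minimum is min P + min Q + 3.
P'(a) = 4a - 8 vanishes at a ∈ {2}; Q'(b) = 24(b - 4)(b + 1)(b + 4) vanishes at b ∈ {-4, -1, 4}.
Local minima of P (where P''>0): P(2)=-8. Local minima of Q: Q(-4)=-512, Q(4)=-2560.
So the global minimum of E is P(2) + Q(4) + 3 = -8 − 2560 + 3 = -2565, attained at (2, 4).

(2, 4)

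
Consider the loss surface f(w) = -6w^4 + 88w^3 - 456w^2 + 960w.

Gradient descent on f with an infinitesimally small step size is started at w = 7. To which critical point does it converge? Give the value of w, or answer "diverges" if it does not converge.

f'(w) = -24(w - 5)(w - 4)(w - 2), so f'(7) = -720.
Gradient descent moves in the -f' direction, i.e. w is increasing.
There is no critical point above w=7, and f' keeps the same sign, so the iterate runs off to +∞.

diverges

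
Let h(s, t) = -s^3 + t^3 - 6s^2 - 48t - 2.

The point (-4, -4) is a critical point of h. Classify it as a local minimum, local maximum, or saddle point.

saddle point

The mixed partial ∂²h/∂s∂t is 0, so the Hessian at any point is diag(h_ss, h_tt) = diag(-6(s + 2), 6t).
At (-4, -4): H = diag(12, -24).
The eigenvalues have opposite signs, so H is indefinite: a saddle point.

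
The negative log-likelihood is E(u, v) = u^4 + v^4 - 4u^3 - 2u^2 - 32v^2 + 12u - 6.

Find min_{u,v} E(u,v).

E(u,v) separates as P(u) + Q(v) − 6, so its minimum is min P + min Q − 6.
P'(u) = 4(u - 3)(u - 1)(u + 1) vanishes at u ∈ {-1, 1, 3}; Q'(v) = 4v(v - 4)(v + 4) vanishes at v ∈ {-4, 0, 4}.
Local minima of P (where P''>0): P(-1)=-9, P(3)=-9. Local minima of Q: Q(-4)=-256, Q(4)=-256.
So the global minimum of E is P(-1) + Q(-4) − 6 = -9 − 256 − 6 = -271, attained at (-1, -4).

-271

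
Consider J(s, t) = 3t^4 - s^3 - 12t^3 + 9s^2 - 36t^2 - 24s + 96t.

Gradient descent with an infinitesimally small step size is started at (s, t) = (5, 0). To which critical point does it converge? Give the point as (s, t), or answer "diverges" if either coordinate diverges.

J is separable, so gradient descent decouples: s follows -∂J/∂s, t follows -∂J/∂t.
∂J/∂s = -3(s - 4)(s - 2); at s=5 this is -9, so s increases.
∂J/∂t = 12(t - 4)(t - 1)(t + 2); at t=0 this is 96, so t decreases.
The s-coordinate has no critical point in that direction and runs off to infinity.

diverges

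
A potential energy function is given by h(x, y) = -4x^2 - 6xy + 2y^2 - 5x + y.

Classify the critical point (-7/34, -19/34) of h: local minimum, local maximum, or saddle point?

saddle point

The Hessian of h is constant: H = [[-8, -6], [-6, 4]].
det(H) = (-8)·4 − (-6)² = -68.
Since det(H) < 0, H is indefinite and the critical point is a saddle point.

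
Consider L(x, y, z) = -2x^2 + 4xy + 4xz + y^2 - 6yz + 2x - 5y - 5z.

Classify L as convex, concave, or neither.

L is quadratic, so its Hessian is the constant matrix H = [[-4, 4, 4], [4, 2, -6], [4, -6, 0]].
Leading principal minors: -4, -24, -80.
Neither pattern holds ⇒ H is indefinite ⇒ neither convex nor concave.

neither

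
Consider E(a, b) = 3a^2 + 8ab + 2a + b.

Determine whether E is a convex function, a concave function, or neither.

neither

E is quadratic, so its Hessian is the constant matrix H = [[6, 8], [8, 0]].
det(H) = -64, tr(H) = 6.
det(H) < 0, so H is indefinite: neither convex nor concave.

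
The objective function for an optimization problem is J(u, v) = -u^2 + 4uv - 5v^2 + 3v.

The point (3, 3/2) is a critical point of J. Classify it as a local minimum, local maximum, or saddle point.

The Hessian of J is constant: H = [[-2, 4], [4, -10]].
det(H) = (-2)·(-10) − 4² = 4.
det(H) > 0 and tr(H) = -12 < 0, so H is negative definite and the point is a local maximum.

local maximum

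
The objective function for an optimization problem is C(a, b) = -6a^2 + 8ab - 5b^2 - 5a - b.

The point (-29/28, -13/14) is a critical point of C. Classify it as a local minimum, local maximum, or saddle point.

The Hessian of C is constant: H = [[-12, 8], [8, -10]].
det(H) = (-12)·(-10) − 8² = 56.
det(H) > 0 and tr(H) = -22 < 0, so H is negative definite and the point is a local maximum.

local maximum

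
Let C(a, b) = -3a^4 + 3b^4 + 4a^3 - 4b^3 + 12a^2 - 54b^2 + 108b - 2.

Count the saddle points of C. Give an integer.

C separates as a function of a plus a function of b, so ∇C=0 decouples.
∂C/∂a = -12a(a - 2)(a + 1) = 0 at a ∈ {-1, 0, 2}; ∂C/∂b = 12(b - 3)(b - 1)(b + 3) = 0 at b ∈ {-3, 1, 3}.
The Hessian is diagonal: diag(C_aa, C_bb). Second derivatives: C_aa(-1)=-36, C_aa(0)=24, C_aa(2)=-72; C_bb(-3)=288, C_bb(1)=-96, C_bb(3)=144.
Saddle points occur where the two diagonal entries have opposite signs: (-1, -3), (-1, 3), (0, 1), (2, -3), (2, 3). Count: 5.

5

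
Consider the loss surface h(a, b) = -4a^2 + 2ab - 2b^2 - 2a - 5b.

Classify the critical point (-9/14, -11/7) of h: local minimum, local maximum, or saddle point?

The Hessian of h is constant: H = [[-8, 2], [2, -4]].
det(H) = (-8)·(-4) − 2² = 28.
det(H) > 0 and tr(H) = -12 < 0, so H is negative definite and the point is a local maximum.

local maximum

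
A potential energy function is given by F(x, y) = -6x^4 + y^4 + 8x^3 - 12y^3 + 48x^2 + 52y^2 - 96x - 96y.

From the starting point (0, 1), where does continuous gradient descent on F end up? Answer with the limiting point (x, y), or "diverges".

(1, 2)

F is separable, so gradient descent decouples: x follows -∂F/∂x, y follows -∂F/∂y.
∂F/∂x = -24(x - 2)(x - 1)(x + 2); at x=0 this is -96, so x increases.
∂F/∂y = 4(y - 4)(y - 3)(y - 2); at y=1 this is -24, so y increases.
x converges to its nearest critical value 1 (a local min of the x-part); y converges to 2. The iterate converges to (1, 2).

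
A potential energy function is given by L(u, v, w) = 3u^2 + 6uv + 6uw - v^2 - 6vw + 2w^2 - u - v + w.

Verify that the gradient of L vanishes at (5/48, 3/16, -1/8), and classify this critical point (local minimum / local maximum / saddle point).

∇L = (6u + 6v + 6w - 1, 6u - 2v - 6w - 1, 6u - 6v + 4w + 1); substituting (5/48, 3/16, -1/8) gives ∇L = (0, 0, 0), so (5/48, 3/16, -1/8) is indeed a critical point.
The Hessian is constant: H = [[6, 6, 6], [6, -2, -6], [6, -6, 4]].
Leading principal minors: Δ₁ = 6, Δ₂ = -48, Δ₃ = -768.
The minors fit neither the all-positive nor the alternating-sign pattern, so H is indefinite: a saddle point.

saddle point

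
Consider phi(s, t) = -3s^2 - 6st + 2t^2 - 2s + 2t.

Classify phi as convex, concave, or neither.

neither

phi is quadratic, so its Hessian is the constant matrix H = [[-6, -6], [-6, 4]].
det(H) = -60, tr(H) = -2.
det(H) < 0, so H is indefinite: neither convex nor concave.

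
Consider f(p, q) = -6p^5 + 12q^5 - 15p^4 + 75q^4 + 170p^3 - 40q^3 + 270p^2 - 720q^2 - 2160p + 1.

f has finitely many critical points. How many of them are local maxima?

4

f separates as a function of p plus a function of q, so ∇f=0 decouples.
∂f/∂p = -30(p - 3)(p - 2)(p + 3)(p + 4) = 0 at p ∈ {-4, -3, 2, 3}; ∂f/∂q = 60q(q - 2)(q + 3)(q + 4) = 0 at q ∈ {-4, -3, 0, 2}.
The Hessian is diagonal: diag(f_pp, f_qq). Second derivatives: f_pp(-4)=1260, f_pp(-3)=-900, f_pp(2)=900, f_pp(3)=-1260; f_qq(-4)=-1440, f_qq(-3)=900, f_qq(0)=-1440, f_qq(2)=3600.
Local maxima occur where both diagonal entries negative: (-3, -4), (-3, 0), (3, -4), (3, 0). Count: 4.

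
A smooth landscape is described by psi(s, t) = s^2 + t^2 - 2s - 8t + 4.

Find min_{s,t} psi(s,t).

-13

psi(s,t) separates as P(s) + Q(t) + 4, so its minimum is min P + min Q + 4.
P'(s) = 2s - 2 vanishes at s ∈ {1}; Q'(t) = 2(t - 4) vanishes at t ∈ {4}.
Local minima of P (where P''>0): P(1)=-1. Local minima of Q: Q(4)=-16.
So the global minimum of psi is P(1) + Q(4) + 4 = -1 − 16 + 4 = -13, attained at (1, 4).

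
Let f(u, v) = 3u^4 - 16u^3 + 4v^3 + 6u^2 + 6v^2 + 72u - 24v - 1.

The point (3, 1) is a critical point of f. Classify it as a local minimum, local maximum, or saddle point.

The mixed partial ∂²f/∂u∂v is 0, so the Hessian at any point is diag(f_uu, f_vv) = diag(12(3u^2 - 8u + 1), 12(2v + 1)).
At (3, 1): H = diag(48, 36).
Both eigenvalues are positive, so H is positive definite: a local minimum.

local minimum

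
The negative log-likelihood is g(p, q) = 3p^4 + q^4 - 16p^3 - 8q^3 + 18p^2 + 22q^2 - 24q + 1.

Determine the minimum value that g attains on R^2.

-35

g(p,q) separates as A(p) + B(q) + 1, so its minimum is min A + min B + 1.
A'(p) = 12p(p - 3)(p - 1) vanishes at p ∈ {0, 1, 3}; B'(q) = 4(q - 3)(q - 2)(q - 1) vanishes at q ∈ {1, 2, 3}.
Local minima of A (where A''>0): A(0)=0, A(3)=-27. Local minima of B: B(1)=-9, B(3)=-9.
So the global minimum of g is A(3) + B(1) + 1 = -27 − 9 + 1 = -35, attained at (3, 1).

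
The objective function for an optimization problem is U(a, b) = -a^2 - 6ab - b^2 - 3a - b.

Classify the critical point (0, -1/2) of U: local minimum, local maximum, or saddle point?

saddle point

The Hessian of U is constant: H = [[-2, -6], [-6, -2]].
det(H) = (-2)·(-2) − (-6)² = -32.
Since det(H) < 0, H is indefinite and the critical point is a saddle point.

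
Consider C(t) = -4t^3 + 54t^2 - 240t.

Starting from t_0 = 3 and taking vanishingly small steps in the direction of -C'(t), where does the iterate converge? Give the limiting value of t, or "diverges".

C'(t) = -12(t - 5)(t - 4), so C'(3) = -24.
Gradient descent moves in the -C' direction, i.e. t is increasing.
The nearest critical point in that direction is t = 4, where C'' = 12 > 0 (a local minimum). The iterate converges there.

4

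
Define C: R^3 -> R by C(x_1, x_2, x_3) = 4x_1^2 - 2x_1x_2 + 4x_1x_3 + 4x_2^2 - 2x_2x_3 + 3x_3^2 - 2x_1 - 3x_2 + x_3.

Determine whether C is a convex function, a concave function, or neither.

C is quadratic, so its Hessian is the constant matrix H = [[8, -2, 4], [-2, 8, -2], [4, -2, 6]].
Leading principal minors: 8, 60, 232.
All positive ⇒ H ≻ 0 ⇒ convex.

convex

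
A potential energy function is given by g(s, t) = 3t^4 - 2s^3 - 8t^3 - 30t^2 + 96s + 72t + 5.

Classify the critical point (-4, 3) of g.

The mixed partial ∂²g/∂s∂t is 0, so the Hessian at any point is diag(g_ss, g_tt) = diag(-12s, 12(3t^2 - 4t - 5)).
At (-4, 3): H = diag(48, 120).
Both eigenvalues are positive, so H is positive definite: a local minimum.

local minimum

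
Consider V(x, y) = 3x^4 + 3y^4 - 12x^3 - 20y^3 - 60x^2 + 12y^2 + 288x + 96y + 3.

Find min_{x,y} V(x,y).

V(x,y) separates as P(x) + Q(y) + 3, so its minimum is min P + min Q + 3.
P'(x) = 12(x - 4)(x - 2)(x + 3) vanishes at x ∈ {-3, 2, 4}; Q'(y) = 12(y - 4)(y - 2)(y + 1) vanishes at y ∈ {-1, 2, 4}.
Local minima of P (where P''>0): P(-3)=-837, P(4)=192. Local minima of Q: Q(-1)=-61, Q(4)=64.
So the global minimum of V is P(-3) + Q(-1) + 3 = -837 − 61 + 3 = -895, attained at (-3, -1).

-895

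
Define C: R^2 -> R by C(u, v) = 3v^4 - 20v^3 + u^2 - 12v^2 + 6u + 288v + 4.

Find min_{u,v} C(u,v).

-421

C(u,v) separates as P(u) + Q(v) + 4, so its minimum is min P + min Q + 4.
P'(u) = 2u + 6 vanishes at u ∈ {-3}; Q'(v) = 12(v - 4)(v - 3)(v + 2) vanishes at v ∈ {-2, 3, 4}.
Local minima of P (where P''>0): P(-3)=-9. Local minima of Q: Q(-2)=-416, Q(4)=448.
So the global minimum of C is P(-3) + Q(-2) + 4 = -9 − 416 + 4 = -421, attained at (-3, -2).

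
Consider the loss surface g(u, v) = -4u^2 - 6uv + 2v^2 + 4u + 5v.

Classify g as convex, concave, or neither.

neither

g is quadratic, so its Hessian is the constant matrix H = [[-8, -6], [-6, 4]].
det(H) = -68, tr(H) = -4.
det(H) < 0, so H is indefinite: neither convex nor concave.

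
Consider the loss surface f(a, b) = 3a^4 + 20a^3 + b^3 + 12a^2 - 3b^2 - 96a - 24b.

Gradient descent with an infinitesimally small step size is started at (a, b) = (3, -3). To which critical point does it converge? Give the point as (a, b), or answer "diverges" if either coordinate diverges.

f is separable, so gradient descent decouples: a follows -∂f/∂a, b follows -∂f/∂b.
∂f/∂a = 12(a - 1)(a + 2)(a + 4); at a=3 this is 840, so a decreases.
∂f/∂b = 3(b - 4)(b + 2); at b=-3 this is 21, so b decreases.
The b-coordinate has no critical point in that direction and runs off to infinity.

diverges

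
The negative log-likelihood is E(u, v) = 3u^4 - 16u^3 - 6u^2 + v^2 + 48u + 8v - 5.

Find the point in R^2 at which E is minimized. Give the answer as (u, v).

E(u,v) separates as P(u) + Q(v) − 5, so its minimum is min P + min Q − 5.
P'(u) = 12(u - 4)(u - 1)(u + 1) vanishes at u ∈ {-1, 1, 4}; Q'(v) = 2v + 8 vanishes at v ∈ {-4}.
Local minima of P (where P''>0): P(-1)=-35, P(4)=-160. Local minima of Q: Q(-4)=-16.
So the global minimum of E is P(4) + Q(-4) − 5 = -160 − 16 − 5 = -181, attained at (4, -4).

(4, -4)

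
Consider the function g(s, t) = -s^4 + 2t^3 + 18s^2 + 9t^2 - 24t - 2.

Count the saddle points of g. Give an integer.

3

g separates as a function of s plus a function of t, so ∇g=0 decouples.
∂g/∂s = -4s(s - 3)(s + 3) = 0 at s ∈ {-3, 0, 3}; ∂g/∂t = 6(t - 1)(t + 4) = 0 at t ∈ {-4, 1}.
The Hessian is diagonal: diag(g_ss, g_tt). Second derivatives: g_ss(-3)=-72, g_ss(0)=36, g_ss(3)=-72; g_tt(-4)=-30, g_tt(1)=30.
Saddle points occur where the two diagonal entries have opposite signs: (-3, 1), (0, -4), (3, 1). Count: 3.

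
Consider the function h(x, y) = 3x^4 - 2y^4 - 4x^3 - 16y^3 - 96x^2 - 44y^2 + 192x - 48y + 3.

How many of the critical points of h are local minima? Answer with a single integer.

2

h separates as a function of x plus a function of y, so ∇h=0 decouples.
∂h/∂x = 12(x - 4)(x - 1)(x + 4) = 0 at x ∈ {-4, 1, 4}; ∂h/∂y = -8(y + 1)(y + 2)(y + 3) = 0 at y ∈ {-3, -2, -1}.
The Hessian is diagonal: diag(h_xx, h_yy). Second derivatives: h_xx(-4)=480, h_xx(1)=-180, h_xx(4)=288; h_yy(-3)=-16, h_yy(-2)=8, h_yy(-1)=-16.
Local minima occur where both diagonal entries positive: (-4, -2), (4, -2). Count: 2.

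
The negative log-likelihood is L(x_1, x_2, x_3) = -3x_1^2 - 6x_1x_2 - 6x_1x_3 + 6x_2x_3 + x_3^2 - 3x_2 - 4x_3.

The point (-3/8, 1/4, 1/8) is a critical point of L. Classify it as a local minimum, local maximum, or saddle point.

saddle point

The Hessian is constant: H = [[-6, -6, -6], [-6, 0, 6], [-6, 6, 2]].
Leading principal minors: Δ₁ = -6, Δ₂ = -36, Δ₃ = 576.
The minors fit neither the all-positive nor the alternating-sign pattern, so H is indefinite: a saddle point.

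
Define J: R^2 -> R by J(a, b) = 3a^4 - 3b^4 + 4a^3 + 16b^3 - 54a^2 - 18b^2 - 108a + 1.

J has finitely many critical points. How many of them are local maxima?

J separates as a function of a plus a function of b, so ∇J=0 decouples.
∂J/∂a = 12(a - 3)(a + 1)(a + 3) = 0 at a ∈ {-3, -1, 3}; ∂J/∂b = -12b(b - 3)(b - 1) = 0 at b ∈ {0, 1, 3}.
The Hessian is diagonal: diag(J_aa, J_bb). Second derivatives: J_aa(-3)=144, J_aa(-1)=-96, J_aa(3)=288; J_bb(0)=-36, J_bb(1)=24, J_bb(3)=-72.
Local maxima occur where both diagonal entries negative: (-1, 0), (-1, 3). Count: 2.

2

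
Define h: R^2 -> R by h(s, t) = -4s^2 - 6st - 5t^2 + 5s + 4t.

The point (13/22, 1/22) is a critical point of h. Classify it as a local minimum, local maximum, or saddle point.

local maximum

The Hessian of h is constant: H = [[-8, -6], [-6, -10]].
det(H) = (-8)·(-10) − (-6)² = 44.
det(H) > 0 and tr(H) = -18 < 0, so H is negative definite and the point is a local maximum.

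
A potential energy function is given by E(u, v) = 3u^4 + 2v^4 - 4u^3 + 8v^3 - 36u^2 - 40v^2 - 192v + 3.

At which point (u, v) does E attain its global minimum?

E(u,v) separates as P(u) + Q(v) + 3, so its minimum is min P + min Q + 3.
P'(u) = 12u(u - 3)(u + 2) vanishes at u ∈ {-2, 0, 3}; Q'(v) = 8(v - 3)(v + 2)(v + 4) vanishes at v ∈ {-4, -2, 3}.
Local minima of P (where P''>0): P(-2)=-64, P(3)=-189. Local minima of Q: Q(-4)=128, Q(3)=-558.
So the global minimum of E is P(3) + Q(3) + 3 = -189 − 558 + 3 = -744, attained at (3, 3).

(3, 3)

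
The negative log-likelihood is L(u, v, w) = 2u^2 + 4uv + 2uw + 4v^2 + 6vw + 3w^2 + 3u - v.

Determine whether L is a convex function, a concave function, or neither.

convex

L is quadratic, so its Hessian is the constant matrix H = [[4, 4, 2], [4, 8, 6], [2, 6, 6]].
Leading principal minors: 4, 16, 16.
All positive ⇒ H ≻ 0 ⇒ convex.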